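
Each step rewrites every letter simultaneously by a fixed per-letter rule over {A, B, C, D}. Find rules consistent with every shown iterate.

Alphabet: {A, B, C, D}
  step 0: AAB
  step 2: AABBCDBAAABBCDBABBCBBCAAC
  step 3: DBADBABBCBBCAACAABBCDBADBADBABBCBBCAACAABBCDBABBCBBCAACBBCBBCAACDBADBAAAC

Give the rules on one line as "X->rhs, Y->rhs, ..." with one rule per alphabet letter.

  step 2 ⇒ step 3: AABBCDBAAABBCDBABBCBBCAAC ⇒ DBA·DBA·BBC·BBC·AAC·AA·BBC·DBA·DBA·DBA·BBC·BBC·AAC·AA·BBC·DBA·BBC·BBC·AAC·BBC·BBC·AAC·DBA·DBA·AAC
    A ↦ DBA
    B ↦ BBC
    C ↦ AAC
    D ↦ AA

A->DBA, B->BBC, C->AAC, D->AA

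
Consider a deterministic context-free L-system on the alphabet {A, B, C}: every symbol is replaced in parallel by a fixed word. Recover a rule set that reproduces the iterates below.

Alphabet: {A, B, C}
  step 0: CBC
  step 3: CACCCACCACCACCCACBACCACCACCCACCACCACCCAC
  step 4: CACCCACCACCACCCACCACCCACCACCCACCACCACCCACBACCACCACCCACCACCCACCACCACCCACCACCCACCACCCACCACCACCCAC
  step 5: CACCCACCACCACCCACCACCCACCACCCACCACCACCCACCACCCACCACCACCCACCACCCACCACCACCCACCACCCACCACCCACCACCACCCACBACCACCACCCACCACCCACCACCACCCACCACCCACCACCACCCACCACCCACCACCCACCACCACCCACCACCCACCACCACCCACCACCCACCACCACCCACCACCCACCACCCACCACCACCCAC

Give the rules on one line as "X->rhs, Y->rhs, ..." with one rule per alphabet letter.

A->C, B->BA, C->CAC

  step 4 ⇒ step 5: CACCCACCACCACCCACCACCCACCACCCACCACCACCCACBACCACCACCCACCACCCACCACCACCCACCACCCACCACCCACCACCACCCAC ⇒ CAC·C·CAC·CAC·CAC·C·CAC·CAC·C·CAC·CAC·C·CAC·CAC·CAC·C·CAC·CAC·C·CAC·CAC·CAC·C·CAC·CAC·C·CAC·CAC·CAC·C·CAC·CAC·C·CAC·CAC·C·CAC·CAC·CAC·C·CAC·BA·C·CAC·CAC·C·CAC·CAC·C·CAC·CAC·CAC·C·CAC·CAC·C·CAC·CAC·CAC·C·CAC·CAC·C·CAC·CAC·C·CAC·CAC·CAC·C·CAC·CAC·C·CAC·CAC·CAC·C·CAC·CAC·C·CAC·CAC·CAC·C·CAC·CAC·C·CAC·CAC·C·CAC·CAC·CAC·C·CAC
    A ↦ C
    B ↦ BA
    C ↦ CAC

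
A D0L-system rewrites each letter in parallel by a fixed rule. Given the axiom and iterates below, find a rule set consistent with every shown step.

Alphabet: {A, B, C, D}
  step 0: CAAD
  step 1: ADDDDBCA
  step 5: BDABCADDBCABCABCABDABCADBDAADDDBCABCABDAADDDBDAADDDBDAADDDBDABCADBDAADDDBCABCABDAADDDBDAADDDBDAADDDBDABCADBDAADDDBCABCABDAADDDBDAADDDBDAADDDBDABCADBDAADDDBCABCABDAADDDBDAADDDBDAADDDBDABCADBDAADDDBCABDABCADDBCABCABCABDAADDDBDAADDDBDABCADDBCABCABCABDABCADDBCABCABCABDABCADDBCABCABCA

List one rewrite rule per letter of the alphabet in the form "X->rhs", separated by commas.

  step 0 ⇒ step 1: CAAD ⇒ ADD·D·D·BCA
    A ↦ D
    C ↦ ADD
    D ↦ BCA
    B ↦ BDA  (constrained at step 1)

A->D, B->BDA, C->ADD, D->BCA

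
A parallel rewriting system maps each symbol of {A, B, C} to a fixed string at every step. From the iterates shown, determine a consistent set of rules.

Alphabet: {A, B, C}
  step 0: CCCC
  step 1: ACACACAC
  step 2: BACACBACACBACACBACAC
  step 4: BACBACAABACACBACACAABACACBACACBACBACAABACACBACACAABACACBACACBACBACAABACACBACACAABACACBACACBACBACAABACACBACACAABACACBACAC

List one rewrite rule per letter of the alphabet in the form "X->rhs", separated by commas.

A->BAC, B->AA, C->AC

  step 1 ⇒ step 2: ACACACAC ⇒ BAC·AC·BAC·AC·BAC·AC·BAC·AC
    A ↦ BAC
    C ↦ AC
    B ↦ AA  (constrained at step 2)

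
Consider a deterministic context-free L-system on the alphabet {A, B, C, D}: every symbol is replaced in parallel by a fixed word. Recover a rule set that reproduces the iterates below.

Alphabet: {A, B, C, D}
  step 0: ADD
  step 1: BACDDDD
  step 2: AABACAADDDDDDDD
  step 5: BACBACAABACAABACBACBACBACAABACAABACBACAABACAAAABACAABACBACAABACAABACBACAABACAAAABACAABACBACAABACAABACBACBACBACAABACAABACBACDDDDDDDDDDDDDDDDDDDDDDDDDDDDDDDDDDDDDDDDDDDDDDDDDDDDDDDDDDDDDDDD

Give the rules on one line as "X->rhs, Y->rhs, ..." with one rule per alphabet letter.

A->BAC, B->AA, C->AA, D->DD

  step 1 ⇒ step 2: BACDDDD ⇒ AA·BAC·AA·DD·DD·DD·DD
    A ↦ BAC
    B ↦ AA
    C ↦ AA
    D ↦ DD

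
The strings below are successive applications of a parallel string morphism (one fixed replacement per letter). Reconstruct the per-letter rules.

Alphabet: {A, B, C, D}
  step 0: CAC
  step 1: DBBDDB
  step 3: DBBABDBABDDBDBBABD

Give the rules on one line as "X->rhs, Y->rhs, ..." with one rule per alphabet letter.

A->BD, B->BA, C->DB, D->C

  step 0 ⇒ step 1: CAC ⇒ DB·BD·DB
    A ↦ BD
    C ↦ DB
    B ↦ BA  (constrained at step 1)
    D ↦ C  (constrained at step 1)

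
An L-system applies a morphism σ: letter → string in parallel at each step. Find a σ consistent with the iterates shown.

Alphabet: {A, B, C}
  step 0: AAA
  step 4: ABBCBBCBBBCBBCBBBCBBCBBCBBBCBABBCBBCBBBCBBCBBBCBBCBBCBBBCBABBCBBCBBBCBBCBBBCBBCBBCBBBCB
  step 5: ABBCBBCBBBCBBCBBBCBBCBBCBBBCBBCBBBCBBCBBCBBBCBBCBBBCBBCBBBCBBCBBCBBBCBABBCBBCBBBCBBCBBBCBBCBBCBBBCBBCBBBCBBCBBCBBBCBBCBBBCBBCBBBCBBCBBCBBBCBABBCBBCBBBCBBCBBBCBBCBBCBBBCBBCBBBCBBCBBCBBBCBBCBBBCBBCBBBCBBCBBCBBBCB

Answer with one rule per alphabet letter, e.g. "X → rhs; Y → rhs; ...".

  step 4 ⇒ step 5: ABBCBBCBBBCBBCBBBCBBCBBCBBBCBABBCBBCBBBCBBCBBBCBBCBBCBBBCBABBCBBCBBBCBBCBBBCBBCBBCBBBCB ⇒ AB·BCB·BCB·B·BCB·BCB·B·BCB·BCB·BCB·B·BCB·BCB·B·BCB·BCB·BCB·B·BCB·BCB·B·BCB·BCB·B·BCB·BCB·BCB·B·BCB·AB·BCB·BCB·B·BCB·BCB·B·BCB·BCB·BCB·B·BCB·BCB·B·BCB·BCB·BCB·B·BCB·BCB·B·BCB·BCB·B·BCB·BCB·BCB·B·BCB·AB·BCB·BCB·B·BCB·BCB·B·BCB·BCB·BCB·B·BCB·BCB·B·BCB·BCB·BCB·B·BCB·BCB·B·BCB·BCB·B·BCB·BCB·BCB·B·BCB
    A ↦ AB
    B ↦ BCB
    C ↦ B

A->AB, B->BCB, C->B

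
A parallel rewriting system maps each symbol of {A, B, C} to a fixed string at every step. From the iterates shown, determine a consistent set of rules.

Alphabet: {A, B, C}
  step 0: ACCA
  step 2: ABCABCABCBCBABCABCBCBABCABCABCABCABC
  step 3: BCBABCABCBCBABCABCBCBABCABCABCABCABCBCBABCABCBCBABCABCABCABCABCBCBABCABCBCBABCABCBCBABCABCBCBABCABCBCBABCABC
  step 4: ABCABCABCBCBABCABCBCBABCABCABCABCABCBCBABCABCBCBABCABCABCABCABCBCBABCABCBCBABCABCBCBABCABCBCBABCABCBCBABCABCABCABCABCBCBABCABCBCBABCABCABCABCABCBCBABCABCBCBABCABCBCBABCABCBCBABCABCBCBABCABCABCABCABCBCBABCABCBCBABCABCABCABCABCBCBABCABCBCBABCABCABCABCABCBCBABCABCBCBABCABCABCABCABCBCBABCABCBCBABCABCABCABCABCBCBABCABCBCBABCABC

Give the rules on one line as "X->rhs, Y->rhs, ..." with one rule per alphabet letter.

A->BCB, B->ABC, C->ABC

  step 3 ⇒ step 4: BCBABCABCBCBABCABCBCBABCABCABCABCABCBCBABCABCBCBABCABCABCABCABCBCBABCABCBCBABCABCBCBABCABCBCBABCABCBCBABCABC ⇒ ABC·ABC·ABC·BCB·ABC·ABC·BCB·ABC·ABC·ABC·ABC·ABC·BCB·ABC·ABC·BCB·ABC·ABC·ABC·ABC·ABC·BCB·ABC·ABC·BCB·ABC·ABC·BCB·ABC·ABC·BCB·ABC·ABC·BCB·ABC·ABC·ABC·ABC·ABC·BCB·ABC·ABC·BCB·ABC·ABC·ABC·ABC·ABC·BCB·ABC·ABC·BCB·ABC·ABC·BCB·ABC·ABC·BCB·ABC·ABC·BCB·ABC·ABC·ABC·ABC·ABC·BCB·ABC·ABC·BCB·ABC·ABC·ABC·ABC·ABC·BCB·ABC·ABC·BCB·ABC·ABC·ABC·ABC·ABC·BCB·ABC·ABC·BCB·ABC·ABC·ABC·ABC·ABC·BCB·ABC·ABC·BCB·ABC·ABC·ABC·ABC·ABC·BCB·ABC·ABC·BCB·ABC·ABC
    A ↦ BCB
    B ↦ ABC
    C ↦ ABC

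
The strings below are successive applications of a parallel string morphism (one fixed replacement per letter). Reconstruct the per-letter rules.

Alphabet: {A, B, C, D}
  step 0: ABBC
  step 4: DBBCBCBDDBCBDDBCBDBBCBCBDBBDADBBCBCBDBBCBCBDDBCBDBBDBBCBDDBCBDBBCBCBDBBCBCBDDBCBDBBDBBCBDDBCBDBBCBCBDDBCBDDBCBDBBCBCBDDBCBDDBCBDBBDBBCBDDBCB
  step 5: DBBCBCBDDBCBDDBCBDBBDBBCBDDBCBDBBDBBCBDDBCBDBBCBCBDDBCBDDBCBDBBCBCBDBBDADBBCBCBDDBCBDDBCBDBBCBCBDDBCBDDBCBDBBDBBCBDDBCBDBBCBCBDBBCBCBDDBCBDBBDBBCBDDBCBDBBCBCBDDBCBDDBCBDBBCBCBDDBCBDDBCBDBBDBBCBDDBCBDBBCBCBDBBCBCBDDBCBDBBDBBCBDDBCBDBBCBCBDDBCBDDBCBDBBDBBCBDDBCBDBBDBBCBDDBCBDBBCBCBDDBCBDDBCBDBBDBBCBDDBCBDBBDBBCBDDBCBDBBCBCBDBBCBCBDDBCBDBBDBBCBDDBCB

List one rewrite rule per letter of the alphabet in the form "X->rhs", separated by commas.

  step 4 ⇒ step 5: DBBCBCBDDBCBDDBCBDBBCBCBDBBDADBBCBCBDBBCBCBDDBCBDBBDBBCBDDBCBDBBCBCBDBBCBCBDDBCBDBBDBBCBDDBCBDBBCBCBDDBCBDDBCBDBBCBCBDDBCBDDBCBDBBDBBCBDDBCB ⇒ DBB·CB·CB·DDB·CB·DDB·CB·DBB·DBB·CB·DDB·CB·DBB·DBB·CB·DDB·CB·DBB·CB·CB·DDB·CB·DDB·CB·DBB·CB·CB·DBB·DA·DBB·CB·CB·DDB·CB·DDB·CB·DBB·CB·CB·DDB·CB·DDB·CB·DBB·DBB·CB·DDB·CB·DBB·CB·CB·DBB·CB·CB·DDB·CB·DBB·DBB·CB·DDB·CB·DBB·CB·CB·DDB·CB·DDB·CB·DBB·CB·CB·DDB·CB·DDB·CB·DBB·DBB·CB·DDB·CB·DBB·CB·CB·DBB·CB·CB·DDB·CB·DBB·DBB·CB·DDB·CB·DBB·CB·CB·DDB·CB·DDB·CB·DBB·DBB·CB·DDB·CB·DBB·DBB·CB·DDB·CB·DBB·CB·CB·DDB·CB·DDB·CB·DBB·DBB·CB·DDB·CB·DBB·DBB·CB·DDB·CB·DBB·CB·CB·DBB·CB·CB·DDB·CB·DBB·DBB·CB·DDB·CB
    A ↦ DA
    B ↦ CB
    C ↦ DDB
    D ↦ DBB

A->DA, B->CB, C->DDB, D->DBB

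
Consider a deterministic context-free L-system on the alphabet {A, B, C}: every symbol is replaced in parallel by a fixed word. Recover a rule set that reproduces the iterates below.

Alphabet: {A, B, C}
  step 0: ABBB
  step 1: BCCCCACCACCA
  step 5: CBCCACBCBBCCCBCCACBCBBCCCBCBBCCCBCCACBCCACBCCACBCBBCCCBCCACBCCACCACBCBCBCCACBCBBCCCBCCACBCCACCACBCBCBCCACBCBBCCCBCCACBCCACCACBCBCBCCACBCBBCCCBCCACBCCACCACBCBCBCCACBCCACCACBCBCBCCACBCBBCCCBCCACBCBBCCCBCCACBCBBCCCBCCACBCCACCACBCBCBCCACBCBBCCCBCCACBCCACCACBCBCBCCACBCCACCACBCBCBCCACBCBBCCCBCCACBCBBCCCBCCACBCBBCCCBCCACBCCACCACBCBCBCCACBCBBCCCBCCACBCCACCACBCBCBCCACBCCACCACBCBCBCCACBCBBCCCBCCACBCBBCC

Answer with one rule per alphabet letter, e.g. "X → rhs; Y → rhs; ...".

A->BCC, B->CCA, C->CB

  step 0 ⇒ step 1: ABBB ⇒ BCC·CCA·CCA·CCA
    A ↦ BCC
    B ↦ CCA
    C ↦ CB  (constrained at step 1)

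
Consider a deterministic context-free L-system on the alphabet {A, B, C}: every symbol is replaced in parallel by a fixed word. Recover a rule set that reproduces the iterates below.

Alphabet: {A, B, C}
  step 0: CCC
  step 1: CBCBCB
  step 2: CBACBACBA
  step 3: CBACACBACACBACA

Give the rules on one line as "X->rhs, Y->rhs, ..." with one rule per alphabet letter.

A->CA, B->A, C->CB

  step 2 ⇒ step 3: CBACBACBA ⇒ CB·A·CA·CB·A·CA·CB·A·CA
    A ↦ CA
    B ↦ A
    C ↦ CB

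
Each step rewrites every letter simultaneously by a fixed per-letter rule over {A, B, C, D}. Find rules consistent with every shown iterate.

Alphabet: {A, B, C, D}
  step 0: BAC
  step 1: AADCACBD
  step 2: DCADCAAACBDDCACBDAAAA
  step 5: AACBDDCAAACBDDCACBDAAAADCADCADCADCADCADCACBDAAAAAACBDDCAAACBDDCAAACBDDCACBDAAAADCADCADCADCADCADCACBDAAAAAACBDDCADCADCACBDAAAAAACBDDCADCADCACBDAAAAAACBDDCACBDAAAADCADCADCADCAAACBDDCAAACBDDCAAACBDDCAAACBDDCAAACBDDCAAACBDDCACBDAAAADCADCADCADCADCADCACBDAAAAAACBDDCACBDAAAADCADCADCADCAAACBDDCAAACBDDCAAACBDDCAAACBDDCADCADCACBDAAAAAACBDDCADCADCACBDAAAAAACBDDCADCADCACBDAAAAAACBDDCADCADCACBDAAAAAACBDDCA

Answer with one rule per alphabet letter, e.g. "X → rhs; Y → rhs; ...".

A->DCA, B->AA, C->CBD, D->AA

  step 1 ⇒ step 2: AADCACBD ⇒ DCA·DCA·AA·CBD·DCA·CBD·AA·AA
    A ↦ DCA
    B ↦ AA
    C ↦ CBD
    D ↦ AA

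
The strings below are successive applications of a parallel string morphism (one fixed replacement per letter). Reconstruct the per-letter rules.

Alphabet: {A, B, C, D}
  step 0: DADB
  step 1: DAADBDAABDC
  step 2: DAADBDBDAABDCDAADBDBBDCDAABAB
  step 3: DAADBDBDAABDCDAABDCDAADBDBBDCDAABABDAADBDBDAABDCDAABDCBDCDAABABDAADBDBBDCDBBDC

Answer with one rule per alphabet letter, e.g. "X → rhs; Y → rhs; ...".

A->DB, B->BDC, C->BAB, D->DAA

  step 2 ⇒ step 3: DAADBDBDAABDCDAADBDBBDCDAABAB ⇒ DAA·DB·DB·DAA·BDC·DAA·BDC·DAA·DB·DB·BDC·DAA·BAB·DAA·DB·DB·DAA·BDC·DAA·BDC·BDC·DAA·BAB·DAA·DB·DB·BDC·DB·BDC
    A ↦ DB
    B ↦ BDC
    C ↦ BAB
    D ↦ DAA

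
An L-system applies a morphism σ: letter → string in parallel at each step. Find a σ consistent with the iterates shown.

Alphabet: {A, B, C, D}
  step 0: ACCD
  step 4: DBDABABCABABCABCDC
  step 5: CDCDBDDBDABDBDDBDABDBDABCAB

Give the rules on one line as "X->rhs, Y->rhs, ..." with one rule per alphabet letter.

A->DB, B->D, C->AB, D->C

  step 4 ⇒ step 5: DBDABABCABABCABCDC ⇒ C·D·C·DB·D·DB·D·AB·DB·D·DB·D·AB·DB·D·AB·C·AB
    A ↦ DB
    B ↦ D
    C ↦ AB
    D ↦ C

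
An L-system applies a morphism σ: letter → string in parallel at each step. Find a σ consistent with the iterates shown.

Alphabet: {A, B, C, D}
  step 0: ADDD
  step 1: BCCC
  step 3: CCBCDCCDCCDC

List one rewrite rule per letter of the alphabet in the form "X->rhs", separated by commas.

A->B, B->DDA, C->CD, D->C

  step 0 ⇒ step 1: ADDD ⇒ B·C·C·C
    A ↦ B
    D ↦ C
    B ↦ DDA  (constrained at step 1)
    C ↦ CD  (constrained at step 1)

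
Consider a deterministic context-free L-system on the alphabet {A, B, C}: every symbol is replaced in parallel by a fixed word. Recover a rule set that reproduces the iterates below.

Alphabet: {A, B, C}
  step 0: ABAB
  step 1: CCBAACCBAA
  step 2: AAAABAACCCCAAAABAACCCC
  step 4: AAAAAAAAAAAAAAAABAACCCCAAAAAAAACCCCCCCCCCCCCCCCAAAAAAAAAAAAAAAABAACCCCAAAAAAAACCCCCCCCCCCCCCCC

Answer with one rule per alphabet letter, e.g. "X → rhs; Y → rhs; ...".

  step 1 ⇒ step 2: CCBAACCBAA ⇒ AA·AA·BAA·CC·CC·AA·AA·BAA·CC·CC
    A ↦ CC
    B ↦ BAA
    C ↦ AA

A->CC, B->BAA, C->AA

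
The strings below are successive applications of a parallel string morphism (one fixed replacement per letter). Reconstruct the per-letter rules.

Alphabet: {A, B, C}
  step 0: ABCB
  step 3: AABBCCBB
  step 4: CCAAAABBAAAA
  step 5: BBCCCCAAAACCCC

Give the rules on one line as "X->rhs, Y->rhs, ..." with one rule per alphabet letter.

  step 4 ⇒ step 5: CCAAAABBAAAA ⇒ B·B·C·C·C·C·AA·AA·C·C·C·C
    A ↦ C
    B ↦ AA
    C ↦ B

A->C, B->AA, C->B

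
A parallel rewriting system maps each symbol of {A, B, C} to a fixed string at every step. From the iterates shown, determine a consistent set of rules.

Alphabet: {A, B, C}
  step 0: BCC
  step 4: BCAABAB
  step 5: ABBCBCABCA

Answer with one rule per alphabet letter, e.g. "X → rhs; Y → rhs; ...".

A->BC, B->A, C->B

  step 4 ⇒ step 5: BCAABAB ⇒ A·B·BC·BC·A·BC·A
    A ↦ BC
    B ↦ A
    C ↦ B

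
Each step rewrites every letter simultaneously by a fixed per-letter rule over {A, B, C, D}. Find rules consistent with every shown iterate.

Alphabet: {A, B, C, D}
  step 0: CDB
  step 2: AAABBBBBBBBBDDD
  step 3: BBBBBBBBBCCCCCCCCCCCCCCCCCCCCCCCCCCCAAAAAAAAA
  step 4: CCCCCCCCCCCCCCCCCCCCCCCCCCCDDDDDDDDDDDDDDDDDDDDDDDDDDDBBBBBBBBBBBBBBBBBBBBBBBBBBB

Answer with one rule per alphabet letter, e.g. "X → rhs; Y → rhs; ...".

A->BBB, B->CCC, C->D, D->AAA

  step 3 ⇒ step 4: BBBBBBBBBCCCCCCCCCCCCCCCCCCCCCCCCCCCAAAAAAAAA ⇒ CCC·CCC·CCC·CCC·CCC·CCC·CCC·CCC·CCC·D·D·D·D·D·D·D·D·D·D·D·D·D·D·D·D·D·D·D·D·D·D·D·D·D·D·D·BBB·BBB·BBB·BBB·BBB·BBB·BBB·BBB·BBB
    A ↦ BBB
    B ↦ CCC
    C ↦ D
  step 2 ⇒ step 3: AAABBBBBBBBBDDD ⇒ BBB·BBB·BBB·CCC·CCC·CCC·CCC·CCC·CCC·CCC·CCC·CCC·AAA·AAA·AAA
    D ↦ AAA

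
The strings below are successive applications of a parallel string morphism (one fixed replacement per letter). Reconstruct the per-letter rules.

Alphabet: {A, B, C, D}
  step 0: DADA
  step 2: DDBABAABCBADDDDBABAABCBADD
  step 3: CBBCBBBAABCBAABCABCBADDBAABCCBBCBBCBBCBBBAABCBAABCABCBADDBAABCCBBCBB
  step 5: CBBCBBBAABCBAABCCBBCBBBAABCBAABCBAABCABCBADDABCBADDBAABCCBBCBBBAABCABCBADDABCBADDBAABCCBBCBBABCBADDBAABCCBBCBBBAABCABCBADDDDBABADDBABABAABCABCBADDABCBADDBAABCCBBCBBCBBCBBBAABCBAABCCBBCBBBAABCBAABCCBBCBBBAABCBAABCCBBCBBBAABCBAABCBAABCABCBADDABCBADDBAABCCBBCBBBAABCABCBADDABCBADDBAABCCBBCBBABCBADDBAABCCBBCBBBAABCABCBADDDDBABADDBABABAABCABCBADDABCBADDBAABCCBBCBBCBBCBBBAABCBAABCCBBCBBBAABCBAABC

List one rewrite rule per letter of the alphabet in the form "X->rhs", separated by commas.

  step 2 ⇒ step 3: DDBABAABCBADDDDBABAABCBADD ⇒ CBB·CBB·BA·ABC·BA·ABC·ABC·BA·DD·BA·ABC·CBB·CBB·CBB·CBB·BA·ABC·BA·ABC·ABC·BA·DD·BA·ABC·CBB·CBB
    A ↦ ABC
    B ↦ BA
    C ↦ DD
    D ↦ CBB

A->ABC, B->BA, C->DD, D->CBB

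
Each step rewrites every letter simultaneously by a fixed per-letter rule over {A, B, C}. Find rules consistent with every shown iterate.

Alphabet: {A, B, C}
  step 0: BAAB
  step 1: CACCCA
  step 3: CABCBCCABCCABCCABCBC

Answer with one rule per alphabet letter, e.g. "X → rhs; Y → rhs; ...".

  step 0 ⇒ step 1: BAAB ⇒ CA·C·C·CA
    A ↦ C
    B ↦ CA
    C ↦ BC  (constrained at step 1)

A->C, B->CA, C->BC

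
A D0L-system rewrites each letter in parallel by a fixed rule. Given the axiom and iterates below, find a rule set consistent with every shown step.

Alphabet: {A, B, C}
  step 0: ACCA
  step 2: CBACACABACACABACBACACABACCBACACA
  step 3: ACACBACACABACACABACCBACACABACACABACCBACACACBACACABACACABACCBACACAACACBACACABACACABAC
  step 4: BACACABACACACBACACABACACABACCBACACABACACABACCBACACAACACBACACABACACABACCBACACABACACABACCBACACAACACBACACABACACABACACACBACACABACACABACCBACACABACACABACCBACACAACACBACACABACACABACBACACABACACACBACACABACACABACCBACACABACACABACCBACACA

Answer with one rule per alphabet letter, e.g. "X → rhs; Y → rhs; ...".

  step 3 ⇒ step 4: ACACBACACABACACABACCBACACABACACABACCBACACACBACACABACACABACCBACACAACACBACACABACACABAC ⇒ BAC·ACA·BAC·ACA·C·BAC·ACA·BAC·ACA·BAC·C·BAC·ACA·BAC·ACA·BAC·C·BAC·ACA·ACA·C·BAC·ACA·BAC·ACA·BAC·C·BAC·ACA·BAC·ACA·BAC·C·BAC·ACA·ACA·C·BAC·ACA·BAC·ACA·BAC·ACA·C·BAC·ACA·BAC·ACA·BAC·C·BAC·ACA·BAC·ACA·BAC·C·BAC·ACA·ACA·C·BAC·ACA·BAC·ACA·BAC·BAC·ACA·BAC·ACA·C·BAC·ACA·BAC·ACA·BAC·C·BAC·ACA·BAC·ACA·BAC·C·BAC·ACA
    A ↦ BAC
    B ↦ C
    C ↦ ACA

A->BAC, B->C, C->ACA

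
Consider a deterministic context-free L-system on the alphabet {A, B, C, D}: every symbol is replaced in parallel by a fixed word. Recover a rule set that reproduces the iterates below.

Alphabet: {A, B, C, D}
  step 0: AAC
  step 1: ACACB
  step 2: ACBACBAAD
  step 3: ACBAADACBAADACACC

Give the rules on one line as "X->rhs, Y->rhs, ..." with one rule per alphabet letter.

  step 2 ⇒ step 3: ACBACBAAD ⇒ AC·B·AAD·AC·B·AAD·AC·AC·C
    A ↦ AC
    B ↦ AAD
    C ↦ B
    D ↦ C

A->AC, B->AAD, C->B, D->C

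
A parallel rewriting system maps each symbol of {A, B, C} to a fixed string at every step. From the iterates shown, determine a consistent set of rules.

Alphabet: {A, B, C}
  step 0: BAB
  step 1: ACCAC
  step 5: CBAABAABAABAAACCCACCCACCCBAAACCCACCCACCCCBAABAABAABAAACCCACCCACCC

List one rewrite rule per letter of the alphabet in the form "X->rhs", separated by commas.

A->C, B->AC, C->BAA

  step 0 ⇒ step 1: BAB ⇒ AC·C·AC
    A ↦ C
    B ↦ AC
    C ↦ BAA  (constrained at step 1)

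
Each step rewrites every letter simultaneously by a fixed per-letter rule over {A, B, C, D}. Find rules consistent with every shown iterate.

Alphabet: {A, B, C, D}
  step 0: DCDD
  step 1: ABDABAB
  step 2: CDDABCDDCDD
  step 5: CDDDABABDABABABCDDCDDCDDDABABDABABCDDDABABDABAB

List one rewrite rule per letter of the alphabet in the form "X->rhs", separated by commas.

  step 1 ⇒ step 2: ABDABAB ⇒ C·DD·AB·C·DD·C·DD
    A ↦ C
    B ↦ DD
    D ↦ AB
  step 0 ⇒ step 1: DCDD ⇒ AB·D·AB·AB
    C ↦ D

A->C, B->DD, C->D, D->AB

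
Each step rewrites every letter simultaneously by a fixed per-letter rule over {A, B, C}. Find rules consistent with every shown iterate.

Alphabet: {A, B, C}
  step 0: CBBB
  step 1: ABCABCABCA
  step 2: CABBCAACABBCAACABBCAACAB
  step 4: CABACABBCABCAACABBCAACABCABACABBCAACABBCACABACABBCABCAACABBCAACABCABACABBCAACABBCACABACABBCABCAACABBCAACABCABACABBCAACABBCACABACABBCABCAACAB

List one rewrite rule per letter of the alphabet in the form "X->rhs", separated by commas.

  step 1 ⇒ step 2: ABCABCABCA ⇒ CAB·BCA·A·CAB·BCA·A·CAB·BCA·A·CAB
    A ↦ CAB
    B ↦ BCA
    C ↦ A

A->CAB, B->BCA, C->A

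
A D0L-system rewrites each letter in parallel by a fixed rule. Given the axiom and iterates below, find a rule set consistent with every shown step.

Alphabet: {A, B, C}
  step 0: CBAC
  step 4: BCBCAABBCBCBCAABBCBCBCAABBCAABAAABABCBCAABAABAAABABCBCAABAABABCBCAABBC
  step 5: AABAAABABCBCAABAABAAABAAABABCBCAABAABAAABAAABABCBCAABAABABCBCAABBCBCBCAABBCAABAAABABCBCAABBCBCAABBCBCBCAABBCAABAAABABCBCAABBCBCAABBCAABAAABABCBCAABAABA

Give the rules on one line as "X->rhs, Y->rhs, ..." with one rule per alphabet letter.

  step 4 ⇒ step 5: BCBCAABBCBCBCAABBCBCBCAABBCAABAAABABCBCAABAABAAABABCBCAABAABABCBCAABBC ⇒ AAB·A·AAB·A·BC·BC·AAB·AAB·A·AAB·A·AAB·A·BC·BC·AAB·AAB·A·AAB·A·AAB·A·BC·BC·AAB·AAB·A·BC·BC·AAB·BC·BC·BC·AAB·BC·AAB·A·AAB·A·BC·BC·AAB·BC·BC·AAB·BC·BC·BC·AAB·BC·AAB·A·AAB·A·BC·BC·AAB·BC·BC·AAB·BC·AAB·A·AAB·A·BC·BC·AAB·AAB·A
    A ↦ BC
    B ↦ AAB
    C ↦ A

A->BC, B->AAB, C->A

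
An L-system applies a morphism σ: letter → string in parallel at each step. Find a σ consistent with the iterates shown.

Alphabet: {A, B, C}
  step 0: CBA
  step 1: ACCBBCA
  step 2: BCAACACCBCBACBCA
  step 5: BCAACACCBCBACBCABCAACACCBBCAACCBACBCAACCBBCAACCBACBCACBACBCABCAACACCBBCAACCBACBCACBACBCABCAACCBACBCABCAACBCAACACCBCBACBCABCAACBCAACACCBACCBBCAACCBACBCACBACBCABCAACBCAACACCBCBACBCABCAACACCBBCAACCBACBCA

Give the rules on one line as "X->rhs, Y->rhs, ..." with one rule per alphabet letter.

  step 1 ⇒ step 2: ACCBBCA ⇒ BCA·AC·AC·CB·CB·AC·BCA
    A ↦ BCA
    B ↦ CB
    C ↦ AC

A->BCA, B->CB, C->AC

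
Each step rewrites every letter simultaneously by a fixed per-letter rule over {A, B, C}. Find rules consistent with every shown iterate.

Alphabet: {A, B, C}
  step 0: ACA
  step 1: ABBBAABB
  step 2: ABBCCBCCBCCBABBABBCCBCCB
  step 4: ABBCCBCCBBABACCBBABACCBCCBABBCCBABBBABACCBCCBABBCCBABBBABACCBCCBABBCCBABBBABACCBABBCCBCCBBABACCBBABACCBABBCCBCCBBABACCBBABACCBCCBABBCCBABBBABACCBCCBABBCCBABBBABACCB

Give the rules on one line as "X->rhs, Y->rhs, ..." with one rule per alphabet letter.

A->ABB, B->CCB, C->BA

  step 1 ⇒ step 2: ABBBAABB ⇒ ABB·CCB·CCB·CCB·ABB·ABB·CCB·CCB
    A ↦ ABB
    B ↦ CCB
  step 0 ⇒ step 1: ACA ⇒ ABB·BA·ABB
    C ↦ BA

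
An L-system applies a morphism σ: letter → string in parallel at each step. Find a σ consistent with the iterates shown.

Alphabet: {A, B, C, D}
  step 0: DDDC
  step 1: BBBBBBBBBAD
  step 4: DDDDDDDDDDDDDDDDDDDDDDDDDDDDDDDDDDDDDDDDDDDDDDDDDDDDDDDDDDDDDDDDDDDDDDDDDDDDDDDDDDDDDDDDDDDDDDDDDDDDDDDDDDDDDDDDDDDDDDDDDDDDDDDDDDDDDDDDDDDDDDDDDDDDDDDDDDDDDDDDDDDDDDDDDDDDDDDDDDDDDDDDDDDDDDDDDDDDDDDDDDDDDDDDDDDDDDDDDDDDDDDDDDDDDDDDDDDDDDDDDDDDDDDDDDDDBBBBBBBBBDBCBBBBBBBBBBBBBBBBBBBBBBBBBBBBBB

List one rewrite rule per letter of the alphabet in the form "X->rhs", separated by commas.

  step 0 ⇒ step 1: DDDC ⇒ BBB·BBB·BBB·AD
    C ↦ AD
    D ↦ BBB
    A ↦ DBC  (constrained at step 1)
    B ↦ DDD  (constrained at step 1)

A->DBC, B->DDD, C->AD, D->BBB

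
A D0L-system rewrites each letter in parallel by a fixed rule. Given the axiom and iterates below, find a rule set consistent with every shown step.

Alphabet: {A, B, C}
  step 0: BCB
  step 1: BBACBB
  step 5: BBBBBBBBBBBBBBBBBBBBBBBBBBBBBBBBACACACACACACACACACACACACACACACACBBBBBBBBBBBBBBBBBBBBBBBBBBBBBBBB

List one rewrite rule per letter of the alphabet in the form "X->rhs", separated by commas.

A->AC, B->BB, C->AC

  step 0 ⇒ step 1: BCB ⇒ BB·AC·BB
    B ↦ BB
    C ↦ AC
    A ↦ AC  (constrained at step 1)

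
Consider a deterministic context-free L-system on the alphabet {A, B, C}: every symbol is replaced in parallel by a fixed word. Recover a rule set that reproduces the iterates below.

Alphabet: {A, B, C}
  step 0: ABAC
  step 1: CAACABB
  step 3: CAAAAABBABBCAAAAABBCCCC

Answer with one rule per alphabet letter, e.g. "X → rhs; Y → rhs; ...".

A->C, B->AA, C->ABB

  step 0 ⇒ step 1: ABAC ⇒ C·AA·C·ABB
    A ↦ C
    B ↦ AA
    C ↦ ABB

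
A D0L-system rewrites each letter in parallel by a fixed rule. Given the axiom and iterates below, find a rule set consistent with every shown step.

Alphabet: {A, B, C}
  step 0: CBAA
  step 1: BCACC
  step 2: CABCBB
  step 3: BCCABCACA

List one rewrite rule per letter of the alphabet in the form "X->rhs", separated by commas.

  step 2 ⇒ step 3: CABCBB ⇒ B·C·CA·B·CA·CA
    A ↦ C
    B ↦ CA
    C ↦ B

A->C, B->CA, C->B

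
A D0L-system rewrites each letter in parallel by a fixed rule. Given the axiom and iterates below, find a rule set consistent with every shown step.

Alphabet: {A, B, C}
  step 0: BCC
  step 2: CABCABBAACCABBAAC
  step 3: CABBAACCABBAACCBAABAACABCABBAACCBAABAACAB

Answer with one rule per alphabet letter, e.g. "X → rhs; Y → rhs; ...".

  step 2 ⇒ step 3: CABCABBAACCABBAAC ⇒ CAB·BAA·C·CAB·BAA·C·C·BAA·BAA·CAB·CAB·BAA·C·C·BAA·BAA·CAB
    A ↦ BAA
    B ↦ C
    C ↦ CAB

A->BAA, B->C, C->CAB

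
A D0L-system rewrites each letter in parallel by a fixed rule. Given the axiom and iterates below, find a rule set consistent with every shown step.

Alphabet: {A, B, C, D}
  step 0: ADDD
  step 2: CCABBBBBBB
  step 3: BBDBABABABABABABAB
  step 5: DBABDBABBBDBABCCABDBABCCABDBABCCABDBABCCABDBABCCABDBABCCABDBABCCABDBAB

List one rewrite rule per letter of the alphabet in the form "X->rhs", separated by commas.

  step 2 ⇒ step 3: CCABBBBBBB ⇒ B·B·DB·AB·AB·AB·AB·AB·AB·AB
    A ↦ DB
    B ↦ AB
    C ↦ B
    D ↦ CC  (constrained at step 0)

A->DB, B->AB, C->B, D->CC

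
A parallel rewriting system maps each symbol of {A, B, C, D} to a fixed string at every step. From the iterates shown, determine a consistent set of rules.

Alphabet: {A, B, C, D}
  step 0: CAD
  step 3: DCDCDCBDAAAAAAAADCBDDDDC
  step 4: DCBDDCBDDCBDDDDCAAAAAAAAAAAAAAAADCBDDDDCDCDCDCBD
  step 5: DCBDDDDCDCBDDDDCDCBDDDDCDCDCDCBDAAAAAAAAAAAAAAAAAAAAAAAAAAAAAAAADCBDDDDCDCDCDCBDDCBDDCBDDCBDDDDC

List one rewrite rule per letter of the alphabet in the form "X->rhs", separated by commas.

A->AA, B->DD, C->BD, D->DC

  step 4 ⇒ step 5: DCBDDCBDDCBDDDDCAAAAAAAAAAAAAAAADCBDDDDCDCDCDCBD ⇒ DC·BD·DD·DC·DC·BD·DD·DC·DC·BD·DD·DC·DC·DC·DC·BD·AA·AA·AA·AA·AA·AA·AA·AA·AA·AA·AA·AA·AA·AA·AA·AA·DC·BD·DD·DC·DC·DC·DC·BD·DC·BD·DC·BD·DC·BD·DD·DC
    A ↦ AA
    B ↦ DD
    C ↦ BD
    D ↦ DC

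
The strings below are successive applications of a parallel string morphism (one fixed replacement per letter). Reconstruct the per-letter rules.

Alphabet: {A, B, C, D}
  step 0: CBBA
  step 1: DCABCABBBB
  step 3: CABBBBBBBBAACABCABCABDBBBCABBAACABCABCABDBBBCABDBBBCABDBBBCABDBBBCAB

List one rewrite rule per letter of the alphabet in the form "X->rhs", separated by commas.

  step 0 ⇒ step 1: CBBA ⇒ D·CAB·CAB·BBB
    A ↦ BBB
    B ↦ CAB
    C ↦ D
    D ↦ BAA  (constrained at step 1)

A->BBB, B->CAB, C->D, D->BAA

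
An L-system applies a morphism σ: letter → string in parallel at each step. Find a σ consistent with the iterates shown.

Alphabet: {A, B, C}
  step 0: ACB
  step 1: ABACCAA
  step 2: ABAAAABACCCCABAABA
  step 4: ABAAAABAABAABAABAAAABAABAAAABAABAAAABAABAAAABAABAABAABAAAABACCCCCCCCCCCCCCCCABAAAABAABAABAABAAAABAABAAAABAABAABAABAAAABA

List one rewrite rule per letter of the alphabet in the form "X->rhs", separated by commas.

  step 1 ⇒ step 2: ABACCAA ⇒ ABA·AA·ABA·CC·CC·ABA·ABA
    A ↦ ABA
    B ↦ AA
    C ↦ CC

A->ABA, B->AA, C->CC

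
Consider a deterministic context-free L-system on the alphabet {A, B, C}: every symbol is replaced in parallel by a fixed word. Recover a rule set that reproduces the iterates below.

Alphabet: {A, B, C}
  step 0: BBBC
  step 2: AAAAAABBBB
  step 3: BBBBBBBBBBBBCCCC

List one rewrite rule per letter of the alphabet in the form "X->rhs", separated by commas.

  step 2 ⇒ step 3: AAAAAABBBB ⇒ BB·BB·BB·BB·BB·BB·C·C·C·C
    A ↦ BB
    B ↦ C
    C ↦ AA  (constrained at step 0)

A->BB, B->C, C->AA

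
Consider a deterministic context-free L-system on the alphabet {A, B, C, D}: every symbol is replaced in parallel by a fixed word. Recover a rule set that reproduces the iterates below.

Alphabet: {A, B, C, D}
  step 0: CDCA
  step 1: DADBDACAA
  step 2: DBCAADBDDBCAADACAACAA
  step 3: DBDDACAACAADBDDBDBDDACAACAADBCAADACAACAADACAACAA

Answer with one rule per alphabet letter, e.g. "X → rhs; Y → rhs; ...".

A->CAA, B->D, C->DA, D->DB

  step 2 ⇒ step 3: DBCAADBDDBCAADACAACAA ⇒ DB·D·DA·CAA·CAA·DB·D·DB·DB·D·DA·CAA·CAA·DB·CAA·DA·CAA·CAA·DA·CAA·CAA
    A ↦ CAA
    B ↦ D
    C ↦ DA
    D ↦ DB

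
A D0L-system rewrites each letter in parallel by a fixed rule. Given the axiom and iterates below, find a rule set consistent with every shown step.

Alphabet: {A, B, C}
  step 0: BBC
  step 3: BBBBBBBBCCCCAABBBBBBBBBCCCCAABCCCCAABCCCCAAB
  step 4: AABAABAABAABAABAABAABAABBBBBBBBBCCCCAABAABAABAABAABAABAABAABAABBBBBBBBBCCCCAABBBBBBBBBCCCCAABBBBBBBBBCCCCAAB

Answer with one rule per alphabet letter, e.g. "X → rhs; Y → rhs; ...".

  step 3 ⇒ step 4: BBBBBBBBCCCCAABBBBBBBBBCCCCAABCCCCAABCCCCAAB ⇒ AAB·AAB·AAB·AAB·AAB·AAB·AAB·AAB·BB·BB·BB·BB·CC·CC·AAB·AAB·AAB·AAB·AAB·AAB·AAB·AAB·AAB·BB·BB·BB·BB·CC·CC·AAB·BB·BB·BB·BB·CC·CC·AAB·BB·BB·BB·BB·CC·CC·AAB
    A ↦ CC
    B ↦ AAB
    C ↦ BB

A->CC, B->AAB, C->BB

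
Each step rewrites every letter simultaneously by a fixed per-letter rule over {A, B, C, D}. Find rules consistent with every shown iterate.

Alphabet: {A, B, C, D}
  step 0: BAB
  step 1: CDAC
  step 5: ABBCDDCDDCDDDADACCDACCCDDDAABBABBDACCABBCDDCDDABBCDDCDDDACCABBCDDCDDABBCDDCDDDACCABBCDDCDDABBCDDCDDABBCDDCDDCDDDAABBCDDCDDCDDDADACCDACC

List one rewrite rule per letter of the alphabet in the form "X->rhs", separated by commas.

  step 0 ⇒ step 1: BAB ⇒ C·DA·C
    A ↦ DA
    B ↦ C
    C ↦ ABB  (constrained at step 1)
    D ↦ CDD  (constrained at step 1)

A->DA, B->C, C->ABB, D->CDD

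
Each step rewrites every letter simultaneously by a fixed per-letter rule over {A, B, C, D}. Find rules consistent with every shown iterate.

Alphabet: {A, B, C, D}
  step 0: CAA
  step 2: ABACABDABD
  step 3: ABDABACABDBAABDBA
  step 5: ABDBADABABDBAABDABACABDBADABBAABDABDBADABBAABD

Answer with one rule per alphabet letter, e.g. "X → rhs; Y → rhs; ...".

A->AB, B->D, C->AC, D->BA

  step 2 ⇒ step 3: ABACABDABD ⇒ AB·D·AB·AC·AB·D·BA·AB·D·BA
    A ↦ AB
    B ↦ D
    C ↦ AC
    D ↦ BA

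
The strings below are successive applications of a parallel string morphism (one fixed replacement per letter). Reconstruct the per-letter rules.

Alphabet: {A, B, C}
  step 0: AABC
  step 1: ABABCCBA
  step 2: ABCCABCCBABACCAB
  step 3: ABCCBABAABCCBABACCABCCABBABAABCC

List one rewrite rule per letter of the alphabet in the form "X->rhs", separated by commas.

  step 2 ⇒ step 3: ABCCABCCBABACCAB ⇒ AB·CC·BA·BA·AB·CC·BA·BA·CC·AB·CC·AB·BA·BA·AB·CC
    A ↦ AB
    B ↦ CC
    C ↦ BA

A->AB, B->CC, C->BA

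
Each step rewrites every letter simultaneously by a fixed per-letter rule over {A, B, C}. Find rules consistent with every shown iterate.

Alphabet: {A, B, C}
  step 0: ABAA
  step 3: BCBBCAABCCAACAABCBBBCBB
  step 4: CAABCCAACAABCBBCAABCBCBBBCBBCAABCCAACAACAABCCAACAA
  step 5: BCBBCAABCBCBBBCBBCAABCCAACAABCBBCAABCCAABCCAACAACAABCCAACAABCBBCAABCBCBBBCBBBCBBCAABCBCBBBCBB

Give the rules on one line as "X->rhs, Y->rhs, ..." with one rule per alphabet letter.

A->B, B->CAA, C->BC

  step 4 ⇒ step 5: CAABCCAACAABCBBCAABCBCBBBCBBCAABCCAACAACAABCCAACAA ⇒ BC·B·B·CAA·BC·BC·B·B·BC·B·B·CAA·BC·CAA·CAA·BC·B·B·CAA·BC·CAA·BC·CAA·CAA·CAA·BC·CAA·CAA·BC·B·B·CAA·BC·BC·B·B·BC·B·B·BC·B·B·CAA·BC·BC·B·B·BC·B·B
    A ↦ B
    B ↦ CAA
    C ↦ BC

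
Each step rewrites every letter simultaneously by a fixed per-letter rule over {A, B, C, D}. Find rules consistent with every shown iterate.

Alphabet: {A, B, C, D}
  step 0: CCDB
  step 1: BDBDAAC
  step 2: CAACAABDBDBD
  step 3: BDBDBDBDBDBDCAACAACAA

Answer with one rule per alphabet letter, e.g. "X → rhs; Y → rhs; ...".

A->BD, B->C, C->BD, D->AA

  step 2 ⇒ step 3: CAACAABDBDBD ⇒ BD·BD·BD·BD·BD·BD·C·AA·C·AA·C·AA
    A ↦ BD
    B ↦ C
    C ↦ BD
    D ↦ AA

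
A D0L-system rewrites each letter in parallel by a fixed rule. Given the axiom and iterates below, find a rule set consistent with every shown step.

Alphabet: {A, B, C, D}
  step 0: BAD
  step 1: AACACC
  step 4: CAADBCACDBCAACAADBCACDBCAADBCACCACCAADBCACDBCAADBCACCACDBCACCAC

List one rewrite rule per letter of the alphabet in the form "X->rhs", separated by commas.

  step 0 ⇒ step 1: BAD ⇒ AA·CAC·C
    A ↦ CAC
    B ↦ AA
    D ↦ C
    C ↦ DB  (constrained at step 1)

A->CAC, B->AA, C->DB, D->C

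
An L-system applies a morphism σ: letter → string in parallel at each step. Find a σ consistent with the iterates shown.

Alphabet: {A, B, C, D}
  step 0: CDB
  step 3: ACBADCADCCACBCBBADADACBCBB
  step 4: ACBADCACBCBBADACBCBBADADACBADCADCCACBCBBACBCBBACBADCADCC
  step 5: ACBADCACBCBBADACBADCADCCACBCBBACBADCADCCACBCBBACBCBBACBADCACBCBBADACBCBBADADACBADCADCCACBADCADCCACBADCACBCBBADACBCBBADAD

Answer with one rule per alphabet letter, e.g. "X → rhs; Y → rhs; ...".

  step 4 ⇒ step 5: ACBADCACBCBBADACBCBBADADACBADCADCCACBCBBACBCBBACBADCADCC ⇒ ACB·AD·C·ACB·CBB·AD·ACB·AD·C·AD·C·C·ACB·CBB·ACB·AD·C·AD·C·C·ACB·CBB·ACB·CBB·ACB·AD·C·ACB·CBB·AD·ACB·CBB·AD·AD·ACB·AD·C·AD·C·C·ACB·AD·C·AD·C·C·ACB·AD·C·ACB·CBB·AD·ACB·CBB·AD·AD
    A ↦ ACB
    B ↦ C
    C ↦ AD
    D ↦ CBB

A->ACB, B->C, C->AD, D->CBB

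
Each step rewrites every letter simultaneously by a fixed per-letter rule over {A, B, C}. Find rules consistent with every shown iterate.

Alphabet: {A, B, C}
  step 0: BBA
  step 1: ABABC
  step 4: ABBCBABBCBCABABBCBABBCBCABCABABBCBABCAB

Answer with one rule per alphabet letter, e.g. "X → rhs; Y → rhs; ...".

  step 0 ⇒ step 1: BBA ⇒ AB·AB·C
    A ↦ C
    B ↦ AB
    C ↦ BCB  (constrained at step 1)

A->C, B->AB, C->BCB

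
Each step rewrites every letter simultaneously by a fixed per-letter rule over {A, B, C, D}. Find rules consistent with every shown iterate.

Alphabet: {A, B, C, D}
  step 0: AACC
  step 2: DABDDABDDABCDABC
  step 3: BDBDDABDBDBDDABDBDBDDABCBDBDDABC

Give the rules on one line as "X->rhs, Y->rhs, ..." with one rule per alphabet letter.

A->BD, B->DA, C->BC, D->BD

  step 2 ⇒ step 3: DABDDABDDABCDABC ⇒ BD·BD·DA·BD·BD·BD·DA·BD·BD·BD·DA·BC·BD·BD·DA·BC
    A ↦ BD
    B ↦ DA
    C ↦ BC
    D ↦ BD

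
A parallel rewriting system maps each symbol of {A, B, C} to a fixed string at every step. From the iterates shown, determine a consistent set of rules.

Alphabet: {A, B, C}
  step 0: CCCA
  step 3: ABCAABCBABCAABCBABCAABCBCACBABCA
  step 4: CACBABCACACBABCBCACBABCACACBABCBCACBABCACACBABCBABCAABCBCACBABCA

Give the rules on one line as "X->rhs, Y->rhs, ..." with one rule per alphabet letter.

A->CA, B->CB, C->AB

  step 3 ⇒ step 4: ABCAABCBABCAABCBABCAABCBCACBABCA ⇒ CA·CB·AB·CA·CA·CB·AB·CB·CA·CB·AB·CA·CA·CB·AB·CB·CA·CB·AB·CA·CA·CB·AB·CB·AB·CA·AB·CB·CA·CB·AB·CA
    A ↦ CA
    B ↦ CB
    C ↦ AB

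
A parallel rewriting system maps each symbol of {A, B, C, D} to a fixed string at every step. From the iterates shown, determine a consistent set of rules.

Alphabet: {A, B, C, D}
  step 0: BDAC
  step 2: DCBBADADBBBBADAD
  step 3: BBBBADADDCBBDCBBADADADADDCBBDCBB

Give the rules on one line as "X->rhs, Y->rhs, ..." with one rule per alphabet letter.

  step 2 ⇒ step 3: DCBBADADBBBBADAD ⇒ BB·BB·AD·AD·DC·BB·DC·BB·AD·AD·AD·AD·DC·BB·DC·BB
    A ↦ DC
    B ↦ AD
    C ↦ BB
    D ↦ BB

A->DC, B->AD, C->BB, D->BB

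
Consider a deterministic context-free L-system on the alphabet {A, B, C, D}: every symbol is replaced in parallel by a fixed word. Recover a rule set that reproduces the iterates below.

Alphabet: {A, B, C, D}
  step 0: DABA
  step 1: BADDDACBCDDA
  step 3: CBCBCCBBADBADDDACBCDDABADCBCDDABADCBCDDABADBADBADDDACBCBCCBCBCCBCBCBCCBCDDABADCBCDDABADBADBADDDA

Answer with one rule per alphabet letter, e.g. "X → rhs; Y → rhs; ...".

  step 0 ⇒ step 1: DABA ⇒ BAD·DDA·CBC·DDA
    A ↦ DDA
    B ↦ CBC
    D ↦ BAD
    C ↦ CB  (constrained at step 1)

A->DDA, B->CBC, C->CB, D->BAD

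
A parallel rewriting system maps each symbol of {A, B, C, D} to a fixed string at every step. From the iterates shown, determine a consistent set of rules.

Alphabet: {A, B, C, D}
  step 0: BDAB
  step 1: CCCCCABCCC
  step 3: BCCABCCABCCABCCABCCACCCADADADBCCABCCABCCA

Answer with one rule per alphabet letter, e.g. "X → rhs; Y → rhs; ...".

A->B, B->CCC, C->AD, D->CCA

  step 0 ⇒ step 1: BDAB ⇒ CCC·CCA·B·CCC
    A ↦ B
    B ↦ CCC
    D ↦ CCA
    C ↦ AD  (constrained at step 1)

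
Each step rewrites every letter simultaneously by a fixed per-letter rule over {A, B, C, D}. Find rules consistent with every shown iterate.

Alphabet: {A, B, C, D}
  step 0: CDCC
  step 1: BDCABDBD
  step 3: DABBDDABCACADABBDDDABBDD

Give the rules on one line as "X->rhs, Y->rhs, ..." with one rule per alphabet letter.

  step 0 ⇒ step 1: CDCC ⇒ BD·CA·BD·BD
    C ↦ BD
    D ↦ CA
    A ↦ D  (constrained at step 1)
    B ↦ AB  (constrained at step 1)

A->D, B->AB, C->BD, D->CA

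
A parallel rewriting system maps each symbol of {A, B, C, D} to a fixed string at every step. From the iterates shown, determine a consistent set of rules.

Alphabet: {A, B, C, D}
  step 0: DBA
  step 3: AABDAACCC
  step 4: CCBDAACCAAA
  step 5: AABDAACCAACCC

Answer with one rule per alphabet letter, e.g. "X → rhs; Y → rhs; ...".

A->C, B->BD, C->A, D->AA

  step 4 ⇒ step 5: CCBDAACCAAA ⇒ A·A·BD·AA·C·C·A·A·C·C·C
    A ↦ C
    B ↦ BD
    C ↦ A
    D ↦ AA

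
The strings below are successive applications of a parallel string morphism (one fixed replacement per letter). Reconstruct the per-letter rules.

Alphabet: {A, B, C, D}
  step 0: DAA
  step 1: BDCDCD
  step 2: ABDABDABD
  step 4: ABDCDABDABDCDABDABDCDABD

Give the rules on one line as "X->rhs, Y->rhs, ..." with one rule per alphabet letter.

  step 1 ⇒ step 2: BDCDCD ⇒ A·BD·A·BD·A·BD
    B ↦ A
    C ↦ A
    D ↦ BD
  step 0 ⇒ step 1: DAA ⇒ BD·CD·CD
    A ↦ CD

A->CD, B->A, C->A, D->BD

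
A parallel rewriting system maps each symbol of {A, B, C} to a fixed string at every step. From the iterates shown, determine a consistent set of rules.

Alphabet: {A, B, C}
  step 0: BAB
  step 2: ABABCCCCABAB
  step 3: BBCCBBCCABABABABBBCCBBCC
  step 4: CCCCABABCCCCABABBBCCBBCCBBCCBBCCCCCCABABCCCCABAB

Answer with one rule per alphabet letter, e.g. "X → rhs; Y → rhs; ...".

A->BB, B->CC, C->AB

  step 3 ⇒ step 4: BBCCBBCCABABABABBBCCBBCC ⇒ CC·CC·AB·AB·CC·CC·AB·AB·BB·CC·BB·CC·BB·CC·BB·CC·CC·CC·AB·AB·CC·CC·AB·AB
    A ↦ BB
    B ↦ CC
    C ↦ AB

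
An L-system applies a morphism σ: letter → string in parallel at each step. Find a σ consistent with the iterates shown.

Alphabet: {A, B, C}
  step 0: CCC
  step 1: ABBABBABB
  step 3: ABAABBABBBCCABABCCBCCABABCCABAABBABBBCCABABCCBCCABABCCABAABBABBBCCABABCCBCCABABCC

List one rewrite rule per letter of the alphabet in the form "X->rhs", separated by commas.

A->BCC, B->ABA, C->ABB

  step 0 ⇒ step 1: CCC ⇒ ABB·ABB·ABB
    C ↦ ABB
    A ↦ BCC  (constrained at step 1)
    B ↦ ABA  (constrained at step 1)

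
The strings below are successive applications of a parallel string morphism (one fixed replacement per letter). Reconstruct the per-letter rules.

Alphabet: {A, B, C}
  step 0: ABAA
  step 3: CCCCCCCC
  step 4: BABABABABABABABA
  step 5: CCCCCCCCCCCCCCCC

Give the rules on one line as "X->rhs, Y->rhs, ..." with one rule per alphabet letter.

A->C, B->C, C->BA

  step 4 ⇒ step 5: BABABABABABABABA ⇒ C·C·C·C·C·C·C·C·C·C·C·C·C·C·C·C
    A ↦ C
    B ↦ C
  step 3 ⇒ step 4: CCCCCCCC ⇒ BA·BA·BA·BA·BA·BA·BA·BA
    C ↦ BA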